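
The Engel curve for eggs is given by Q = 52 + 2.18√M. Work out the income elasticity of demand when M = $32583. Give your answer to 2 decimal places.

At M = 32583: Q = 445.507.
dQ/dM = 2.18/(2√M) = 0.00603853 at this income.
η = (dQ/dM)·(M/Q) = 0.00603853 × (32583/445.507) = 0.44.

0.44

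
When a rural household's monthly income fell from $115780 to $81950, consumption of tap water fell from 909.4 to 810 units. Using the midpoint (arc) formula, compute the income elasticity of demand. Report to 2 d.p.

ΔQ = 810 − 909.4 = -99.4; midpoint Q̄ = (909.4 + 810)/2 = 859.7.
ΔI = 81950 − 115780 = -33830; midpoint Ī = (115780 + 81950)/2 = 98865.
η = (ΔQ/Q̄) ÷ (ΔI/Ī) = (-99.4/859.7) ÷ (-33830/98865) = 0.34.

0.34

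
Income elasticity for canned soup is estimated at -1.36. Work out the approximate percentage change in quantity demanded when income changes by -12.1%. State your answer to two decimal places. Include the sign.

%ΔQ ≈ η × %ΔI = -1.36 × (-12.1%) = 16.46%.

16.46%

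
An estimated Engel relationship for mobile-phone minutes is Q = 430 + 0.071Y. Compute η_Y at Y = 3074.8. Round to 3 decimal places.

0.337

At Y = 3074.8: Q = 648.311.
dQ/dY = 0.071.
η = (dQ/dY)·(Y/Q) = 0.071 × (3074.8/648.311) = 0.337.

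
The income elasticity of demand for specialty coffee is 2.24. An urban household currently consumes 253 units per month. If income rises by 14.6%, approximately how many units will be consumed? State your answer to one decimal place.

335.7

%ΔQ ≈ η × %ΔI = 2.24 × 14.6% = 32.704%.
New Q ≈ 253 × (1 + 0.32704) = 335.7.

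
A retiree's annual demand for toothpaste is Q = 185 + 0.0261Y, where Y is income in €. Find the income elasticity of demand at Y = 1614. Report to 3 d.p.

0.185

At Y = 1614: Q = 227.125.
dQ/dY = 0.0261.
η = (dQ/dY)·(Y/Q) = 0.0261 × (1614/227.125) = 0.185.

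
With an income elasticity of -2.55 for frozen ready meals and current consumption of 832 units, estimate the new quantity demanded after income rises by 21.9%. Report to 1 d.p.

%ΔQ ≈ η × %ΔI = -2.55 × 21.9% = -55.845%.
New Q ≈ 832 × (1 − 0.55845) = 367.4.

367.4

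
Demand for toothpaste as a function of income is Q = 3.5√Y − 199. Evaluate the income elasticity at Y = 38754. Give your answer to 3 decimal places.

At Y = 38754: Q = 490.011.
dQ/dY = 3.5/(2√Y) = 0.00888955 at this income.
η = (dQ/dY)·(Y/Q) = 0.00888955 × (38754/490.011) = 0.703.

0.703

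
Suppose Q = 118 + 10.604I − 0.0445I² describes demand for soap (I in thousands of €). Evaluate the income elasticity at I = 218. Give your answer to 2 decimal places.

At I = 218: Q = 314.8540.
dQ/dI = 10.604 − 0.089I = -8.79800.
η = (dQ/dI)·(I/Q) = -8.79800 × (218/314.8540) = -6.09.

-6.09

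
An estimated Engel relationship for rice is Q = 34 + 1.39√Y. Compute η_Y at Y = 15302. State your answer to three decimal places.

At Y = 15302: Q = 205.945.
dQ/dY = 1.39/(2√Y) = 0.00561837 at this income.
η = (dQ/dY)·(Y/Q) = 0.00561837 × (15302/205.945) = 0.417.

0.417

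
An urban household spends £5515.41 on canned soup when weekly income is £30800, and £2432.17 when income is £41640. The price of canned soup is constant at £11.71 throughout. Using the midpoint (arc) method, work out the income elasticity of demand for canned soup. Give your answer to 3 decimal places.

-2.593

With a constant price, Q₁ = 5515.41/11.71 = 471.000 and Q₂ = 2432.17/11.71 = 207.700 (equivalently, work directly with expenditure since P cancels).
Midpoint %ΔQ = (2432.17 − 5515.41)/3973.79 = -0.77589; midpoint %ΔI = (41640 − 30800)/36220 = 0.29928.
η = -0.77589 / 0.29928 = -2.593.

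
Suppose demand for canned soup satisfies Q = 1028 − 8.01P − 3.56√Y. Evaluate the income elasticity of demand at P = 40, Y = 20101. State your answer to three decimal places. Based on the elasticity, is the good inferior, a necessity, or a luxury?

-1.244 (inferior good)

At P = 40, Y = 20101: Q = 202.870.
Holding P constant, ∂Q/∂Y = -3.56/(2√Y) = -0.0125548.
η_Y = (∂Q/∂Y)·(Y/Q) = -0.0125548 × (20101/202.870) = -1.244.
Since η < 0, this is an inferior good.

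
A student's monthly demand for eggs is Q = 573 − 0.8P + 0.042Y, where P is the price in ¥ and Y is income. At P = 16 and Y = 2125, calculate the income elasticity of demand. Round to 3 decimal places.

0.137

At P = 16, Y = 2125: Q = 649.450.
Holding P constant, ∂Q/∂Y = 0.042.
η_Y = (∂Q/∂Y)·(Y/Q) = 0.042 × (2125/649.450) = 0.137.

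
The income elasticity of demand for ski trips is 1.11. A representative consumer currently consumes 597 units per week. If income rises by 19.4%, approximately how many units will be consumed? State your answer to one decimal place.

725.6

%ΔQ ≈ η × %ΔI = 1.11 × 19.4% = 21.534%.
New Q ≈ 597 × (1 + 0.21534) = 725.6.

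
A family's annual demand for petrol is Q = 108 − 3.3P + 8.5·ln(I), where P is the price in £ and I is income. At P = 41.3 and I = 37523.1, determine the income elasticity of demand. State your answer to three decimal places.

0.139

At P = 41.3, I = 37523.1: Q = 61.238.
Holding P constant, ∂Q/∂I = 8.5/I = 0.000226527.
η_I = (∂Q/∂I)·(I/Q) = 0.000226527 × (37523.1/61.238) = 0.139.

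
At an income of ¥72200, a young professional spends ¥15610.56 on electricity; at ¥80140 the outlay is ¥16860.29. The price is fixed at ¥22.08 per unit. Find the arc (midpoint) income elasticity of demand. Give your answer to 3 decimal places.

0.738

With a constant price, Q₁ = 15610.56/22.08 = 707.000 and Q₂ = 16860.29/22.08 = 763.600 (equivalently, work directly with expenditure since P cancels).
Midpoint %ΔQ = (16860.29 − 15610.56)/16235.43 = 0.07698; midpoint %ΔI = (80140 − 72200)/76170 = 0.10424.
η = 0.07698 / 0.10424 = 0.738.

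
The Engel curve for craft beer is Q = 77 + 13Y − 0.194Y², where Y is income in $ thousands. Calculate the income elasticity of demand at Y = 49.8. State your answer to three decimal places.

At Y = 49.8: Q = 243.2722.
dQ/dY = 13 − 0.388Y = -6.32240.
η = (dQ/dY)·(Y/Q) = -6.32240 × (49.8/243.2722) = -1.294.

-1.294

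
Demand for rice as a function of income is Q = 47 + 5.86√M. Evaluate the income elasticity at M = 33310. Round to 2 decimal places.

0.48

At M = 33310: Q = 1116.510.
dQ/dM = 5.86/(2√M) = 0.0160539 at this income.
η = (dQ/dM)·(M/Q) = 0.0160539 × (33310/1116.510) = 0.48.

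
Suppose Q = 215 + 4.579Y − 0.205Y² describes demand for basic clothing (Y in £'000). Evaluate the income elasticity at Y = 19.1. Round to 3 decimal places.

-0.273

At Y = 19.1: Q = 227.6729.
dQ/dY = 4.579 − 0.41Y = -3.25200.
η = (dQ/dY)·(Y/Q) = -3.25200 × (19.1/227.6729) = -0.273.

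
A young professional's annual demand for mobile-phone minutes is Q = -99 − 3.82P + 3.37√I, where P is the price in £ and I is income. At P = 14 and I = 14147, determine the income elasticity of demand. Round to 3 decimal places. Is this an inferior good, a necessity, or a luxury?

At P = 14, I = 14147: Q = 248.352.
Holding P constant, ∂Q/∂I = 3.37/(2√I) = 0.0141667.
η_I = (∂Q/∂I)·(I/Q) = 0.0141667 × (14147/248.352) = 0.807.
Since 0 < η < 1, this is a necessity.

0.807 (necessity)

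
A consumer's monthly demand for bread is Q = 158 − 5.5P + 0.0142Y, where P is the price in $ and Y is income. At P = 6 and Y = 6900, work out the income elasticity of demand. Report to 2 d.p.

0.44

At P = 6, Y = 6900: Q = 222.980.
Holding P constant, ∂Q/∂Y = 0.0142.
η_Y = (∂Q/∂Y)·(Y/Q) = 0.0142 × (6900/222.980) = 0.44.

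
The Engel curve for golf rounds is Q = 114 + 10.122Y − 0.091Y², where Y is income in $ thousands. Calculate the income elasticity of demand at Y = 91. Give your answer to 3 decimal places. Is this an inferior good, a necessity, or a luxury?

-2.082 (inferior good)

At Y = 91: Q = 281.5310.
dQ/dY = 10.122 − 0.182Y = -6.44000.
η = (dQ/dY)·(Y/Q) = -6.44000 × (91/281.5310) = -2.082.
η < 0 ⇒ inferior good.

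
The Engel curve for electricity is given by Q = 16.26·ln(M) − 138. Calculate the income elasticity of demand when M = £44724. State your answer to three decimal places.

0.450

At M = 44724: Q = 36.116.
dQ/dM = 16.26/M = 0.000363563 at this income.
η = (dQ/dM)·(M/Q) = 0.000363563 × (44724/36.116) = 0.450.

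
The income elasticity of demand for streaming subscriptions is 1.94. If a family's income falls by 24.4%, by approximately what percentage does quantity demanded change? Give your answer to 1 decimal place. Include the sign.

%ΔQ ≈ η × %ΔI = 1.94 × (-24.4%) = -47.3%.

-47.3%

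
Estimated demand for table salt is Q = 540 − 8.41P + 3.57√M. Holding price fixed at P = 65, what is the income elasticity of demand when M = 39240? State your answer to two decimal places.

At P = 65, M = 39240: Q = 700.534.
Holding P constant, ∂Q/∂M = 3.57/(2√M) = 0.00901102.
η_M = (∂Q/∂M)·(M/Q) = 0.00901102 × (39240/700.534) = 0.50.

0.50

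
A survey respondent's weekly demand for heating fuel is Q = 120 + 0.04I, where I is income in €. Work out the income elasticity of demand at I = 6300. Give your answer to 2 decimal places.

At I = 6300: Q = 372.000.
dQ/dI = 0.04.
η = (dQ/dI)·(I/Q) = 0.04 × (6300/372.000) = 0.68.

0.68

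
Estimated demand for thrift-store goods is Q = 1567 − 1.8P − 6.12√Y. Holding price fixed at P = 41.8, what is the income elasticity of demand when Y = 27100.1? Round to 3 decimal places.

At P = 41.8, Y = 27100.1: Q = 484.279.
Holding P constant, ∂Q/∂Y = -6.12/(2√Y) = -0.0185881.
η_Y = (∂Q/∂Y)·(Y/Q) = -0.0185881 × (27100.1/484.279) = -1.040.

-1.040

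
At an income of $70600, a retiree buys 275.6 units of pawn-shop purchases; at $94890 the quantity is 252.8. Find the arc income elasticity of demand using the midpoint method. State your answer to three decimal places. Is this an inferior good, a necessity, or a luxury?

ΔQ = 252.8 − 275.6 = -22.8; midpoint Q̄ = (275.6 + 252.8)/2 = 264.2.
ΔI = 94890 − 70600 = 24290; midpoint Ī = (70600 + 94890)/2 = 82745.
η = (ΔQ/Q̄) ÷ (ΔI/Ī) = (-22.8/264.2) ÷ (24290/82745) = -0.294.
η < 0 ⇒ inferior good.

-0.294 (inferior good)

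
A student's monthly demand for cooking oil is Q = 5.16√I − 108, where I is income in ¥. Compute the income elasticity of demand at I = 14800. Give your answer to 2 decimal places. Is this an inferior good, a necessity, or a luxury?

0.60 (necessity)

At I = 14800: Q = 519.741.
dQ/dI = 5.16/(2√I) = 0.0212075 at this income.
η = (dQ/dI)·(I/Q) = 0.0212075 × (14800/519.741) = 0.60.
Since 0 < η < 1, the good is a necessity.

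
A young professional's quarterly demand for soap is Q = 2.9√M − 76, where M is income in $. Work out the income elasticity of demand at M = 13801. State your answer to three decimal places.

0.644

At M = 13801: Q = 264.685.
dQ/dM = 2.9/(2√M) = 0.0123428 at this income.
η = (dQ/dM)·(M/Q) = 0.0123428 × (13801/264.685) = 0.644.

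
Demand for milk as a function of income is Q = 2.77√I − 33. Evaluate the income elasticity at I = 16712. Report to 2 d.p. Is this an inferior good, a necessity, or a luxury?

0.55 (necessity)

At I = 16712: Q = 325.091.
dQ/dI = 2.77/(2√I) = 0.0107136 at this income.
η = (dQ/dI)·(I/Q) = 0.0107136 × (16712/325.091) = 0.55.
Since 0 < η < 1, the good is a necessity.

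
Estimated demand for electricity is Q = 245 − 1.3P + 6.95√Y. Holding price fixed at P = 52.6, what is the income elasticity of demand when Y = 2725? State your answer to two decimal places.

At P = 52.6, Y = 2725: Q = 539.421.
Holding P constant, ∂Q/∂Y = 6.95/(2√Y) = 0.0665689.
η_Y = (∂Q/∂Y)·(Y/Q) = 0.0665689 × (2725/539.421) = 0.34.

0.34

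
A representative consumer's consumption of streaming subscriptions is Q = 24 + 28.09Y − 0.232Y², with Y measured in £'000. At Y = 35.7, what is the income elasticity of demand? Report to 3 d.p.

0.563

At Y = 35.7: Q = 731.1313.
dQ/dY = 28.09 − 0.464Y = 11.52520.
η = (dQ/dY)·(Y/Q) = 11.52520 × (35.7/731.1313) = 0.563.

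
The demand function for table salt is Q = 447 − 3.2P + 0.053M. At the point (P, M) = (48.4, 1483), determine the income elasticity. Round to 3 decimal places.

0.212

At P = 48.4, M = 1483: Q = 370.719.
Holding P constant, ∂Q/∂M = 0.053.
η_M = (∂Q/∂M)·(M/Q) = 0.053 × (1483/370.719) = 0.212.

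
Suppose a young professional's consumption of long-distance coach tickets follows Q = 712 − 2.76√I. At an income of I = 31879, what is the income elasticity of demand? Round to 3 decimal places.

At I = 31879: Q = 219.211.
dQ/dI = -2.76/(2√I) = -0.00772906 at this income.
η = (dQ/dI)·(I/Q) = -0.00772906 × (31879/219.211) = -1.124.

-1.124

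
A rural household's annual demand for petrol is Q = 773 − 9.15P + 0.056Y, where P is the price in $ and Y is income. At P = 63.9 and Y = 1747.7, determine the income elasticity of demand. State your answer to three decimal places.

0.342

At P = 63.9, Y = 1747.7: Q = 286.186.
Holding P constant, ∂Q/∂Y = 0.056.
η_Y = (∂Q/∂Y)·(Y/Q) = 0.056 × (1747.7/286.186) = 0.342.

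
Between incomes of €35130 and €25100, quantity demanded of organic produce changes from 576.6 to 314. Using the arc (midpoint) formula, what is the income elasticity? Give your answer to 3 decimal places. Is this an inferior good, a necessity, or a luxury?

1.771 (luxury)

ΔQ = 314 − 576.6 = -262.6; midpoint Q̄ = (576.6 + 314)/2 = 445.3.
ΔI = 25100 − 35130 = -10030; midpoint Ī = (35130 + 25100)/2 = 30115.
η = (ΔQ/Q̄) ÷ (ΔI/Ī) = (-262.6/445.3) ÷ (-10030/30115) = 1.771.
η > 1 ⇒ luxury.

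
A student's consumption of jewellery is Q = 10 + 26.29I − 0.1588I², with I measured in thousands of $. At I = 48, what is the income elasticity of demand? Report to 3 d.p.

0.585

At I = 48: Q = 906.0448.
dQ/dI = 26.29 − 0.3176I = 11.04520.
η = (dQ/dI)·(I/Q) = 11.04520 × (48/906.0448) = 0.585.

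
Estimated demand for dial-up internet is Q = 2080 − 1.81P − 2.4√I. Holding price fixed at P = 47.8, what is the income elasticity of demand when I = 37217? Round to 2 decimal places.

At P = 47.8, I = 37217: Q = 1530.481.
Holding P constant, ∂Q/∂I = -2.4/(2√I) = -0.00622029.
η_I = (∂Q/∂I)·(I/Q) = -0.00622029 × (37217/1530.481) = -0.15.

-0.15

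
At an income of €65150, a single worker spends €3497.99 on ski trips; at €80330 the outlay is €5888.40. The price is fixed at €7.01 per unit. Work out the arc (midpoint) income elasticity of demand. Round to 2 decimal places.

2.44

With a constant price, Q₁ = 3497.99/7.01 = 499.000 and Q₂ = 5888.40/7.01 = 840.000 (equivalently, work directly with expenditure since P cancels).
Midpoint %ΔQ = (5888.40 − 3497.99)/4693.20 = 0.50934; midpoint %ΔI = (80330 − 65150)/72740 = 0.20869.
η = 0.50934 / 0.20869 = 2.44.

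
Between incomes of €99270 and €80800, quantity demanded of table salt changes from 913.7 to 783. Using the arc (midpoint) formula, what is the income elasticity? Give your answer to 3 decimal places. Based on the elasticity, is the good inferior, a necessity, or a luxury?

0.751 (necessity)

ΔQ = 783 − 913.7 = -130.7; midpoint Q̄ = (913.7 + 783)/2 = 848.35.
ΔI = 80800 − 99270 = -18470; midpoint Ī = (99270 + 80800)/2 = 90035.
η = (ΔQ/Q̄) ÷ (ΔI/Ī) = (-130.7/848.35) ÷ (-18470/90035) = 0.751.
0 < η < 1 ⇒ necessity.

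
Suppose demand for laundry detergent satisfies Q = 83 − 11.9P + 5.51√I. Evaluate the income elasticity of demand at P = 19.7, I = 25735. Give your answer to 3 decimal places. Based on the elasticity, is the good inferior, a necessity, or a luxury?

At P = 19.7, I = 25735: Q = 732.491.
Holding P constant, ∂Q/∂I = 5.51/(2√I) = 0.0171735.
η_I = (∂Q/∂I)·(I/Q) = 0.0171735 × (25735/732.491) = 0.603.
Since 0 < η < 1, this is a necessity.

0.603 (necessity)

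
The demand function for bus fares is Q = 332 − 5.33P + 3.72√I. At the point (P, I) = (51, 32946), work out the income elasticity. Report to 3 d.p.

0.459

At P = 51, I = 32946: Q = 735.388.
Holding P constant, ∂Q/∂I = 3.72/(2√I) = 0.0102474.
η_I = (∂Q/∂I)·(I/Q) = 0.0102474 × (32946/735.388) = 0.459.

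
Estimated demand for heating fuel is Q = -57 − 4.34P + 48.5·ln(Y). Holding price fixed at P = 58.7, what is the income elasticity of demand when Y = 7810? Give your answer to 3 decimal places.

0.394

At P = 58.7, Y = 7810: Q = 122.955.
Holding P constant, ∂Q/∂Y = 48.5/Y = 0.00620999.
η_Y = (∂Q/∂Y)·(Y/Q) = 0.00620999 × (7810/122.955) = 0.394.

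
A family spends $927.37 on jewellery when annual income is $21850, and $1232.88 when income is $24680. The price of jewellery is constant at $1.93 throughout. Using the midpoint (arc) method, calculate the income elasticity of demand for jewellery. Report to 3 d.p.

With a constant price, Q₁ = 927.37/1.93 = 480.503 and Q₂ = 1232.88/1.93 = 638.798 (equivalently, work directly with expenditure since P cancels).
Midpoint %ΔQ = (1232.88 − 927.37)/1080.13 = 0.28285; midpoint %ΔI = (24680 − 21850)/23265 = 0.12164.
η = 0.28285 / 0.12164 = 2.325.

2.325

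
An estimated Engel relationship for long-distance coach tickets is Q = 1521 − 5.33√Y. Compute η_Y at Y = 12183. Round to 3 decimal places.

At Y = 12183: Q = 932.693.
dQ/dY = -5.33/(2√Y) = -0.0241446 at this income.
η = (dQ/dY)·(Y/Q) = -0.0241446 × (12183/932.693) = -0.315.

-0.315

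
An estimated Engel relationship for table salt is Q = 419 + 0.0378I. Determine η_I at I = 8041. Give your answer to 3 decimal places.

At I = 8041: Q = 722.950.
dQ/dI = 0.0378.
η = (dQ/dI)·(I/Q) = 0.0378 × (8041/722.950) = 0.420.

0.420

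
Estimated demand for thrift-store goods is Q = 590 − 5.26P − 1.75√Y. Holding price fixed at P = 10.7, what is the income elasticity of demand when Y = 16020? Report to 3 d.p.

-0.355

At P = 10.7, Y = 16020: Q = 312.220.
Holding P constant, ∂Q/∂Y = -1.75/(2√Y) = -0.00691316.
η_Y = (∂Q/∂Y)·(Y/Q) = -0.00691316 × (16020/312.220) = -0.355.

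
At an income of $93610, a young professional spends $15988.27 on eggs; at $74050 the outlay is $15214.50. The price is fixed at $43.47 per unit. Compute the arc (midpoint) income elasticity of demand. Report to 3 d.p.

With a constant price, Q₁ = 15988.27/43.47 = 367.800 and Q₂ = 15214.50/43.47 = 350.000 (equivalently, work directly with expenditure since P cancels).
Midpoint %ΔQ = (15214.50 − 15988.27)/15601.39 = -0.04960; midpoint %ΔI = (74050 − 93610)/83830 = -0.23333.
η = -0.04960 / -0.23333 = 0.213.

0.213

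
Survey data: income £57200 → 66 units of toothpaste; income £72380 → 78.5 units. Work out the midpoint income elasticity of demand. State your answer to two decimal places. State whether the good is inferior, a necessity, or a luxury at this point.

0.74 (necessity)

ΔQ = 78.5 − 66 = 12.5; midpoint Q̄ = (66 + 78.5)/2 = 72.25.
ΔI = 72380 − 57200 = 15180; midpoint Ī = (57200 + 72380)/2 = 64790.
η = (ΔQ/Q̄) ÷ (ΔI/Ī) = (12.5/72.25) ÷ (15180/64790) = 0.74.
0 < η < 1 ⇒ necessity.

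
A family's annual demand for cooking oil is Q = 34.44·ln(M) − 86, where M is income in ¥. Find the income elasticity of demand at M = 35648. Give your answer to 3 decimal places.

0.125

At M = 35648: Q = 274.981.
dQ/dM = 34.44/M = 0.000966113 at this income.
η = (dQ/dM)·(M/Q) = 0.000966113 × (35648/274.981) = 0.125.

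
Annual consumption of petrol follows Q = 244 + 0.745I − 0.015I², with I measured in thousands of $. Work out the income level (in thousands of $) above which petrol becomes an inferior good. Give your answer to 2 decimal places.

24.83

dQ/dI = 0.745 − 0.03I.
The good is inferior where dQ/dI < 0. Setting dQ/dI = 0 gives I = 0.745 / 0.03 = 24.83.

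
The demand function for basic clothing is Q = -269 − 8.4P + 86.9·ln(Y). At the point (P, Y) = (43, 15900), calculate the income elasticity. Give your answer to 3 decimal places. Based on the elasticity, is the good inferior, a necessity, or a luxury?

0.413 (necessity)

At P = 43, Y = 15900: Q = 210.477.
Holding P constant, ∂Q/∂Y = 86.9/Y = 0.00546541.
η_Y = (∂Q/∂Y)·(Y/Q) = 0.00546541 × (15900/210.477) = 0.413.
Since 0 < η < 1, this is a necessity.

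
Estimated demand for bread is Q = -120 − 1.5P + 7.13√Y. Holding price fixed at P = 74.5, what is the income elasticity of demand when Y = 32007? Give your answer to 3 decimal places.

At P = 74.5, Y = 32007: Q = 1043.843.
Holding P constant, ∂Q/∂Y = 7.13/(2√Y) = 0.0199268.
η_Y = (∂Q/∂Y)·(Y/Q) = 0.0199268 × (32007/1043.843) = 0.611.

0.611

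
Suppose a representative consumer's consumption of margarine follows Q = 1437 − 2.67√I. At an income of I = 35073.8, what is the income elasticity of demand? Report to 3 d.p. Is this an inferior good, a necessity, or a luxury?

-0.267 (inferior good)

At I = 35073.8: Q = 936.962.
dQ/dI = -2.67/(2√I) = -0.00712836 at this income.
η = (dQ/dI)·(I/Q) = -0.00712836 × (35073.8/936.962) = -0.267.
Since η < 0, the good is an inferior good.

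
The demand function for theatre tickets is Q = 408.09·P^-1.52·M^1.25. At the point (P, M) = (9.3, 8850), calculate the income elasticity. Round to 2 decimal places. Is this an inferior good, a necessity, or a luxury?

1.25 (luxury)

For a multiplicative demand Q = A·P^α·M^β, the income elasticity is β everywhere.
Here β = 1.25, so η = 1.25.
Since η > 1, this is a luxury.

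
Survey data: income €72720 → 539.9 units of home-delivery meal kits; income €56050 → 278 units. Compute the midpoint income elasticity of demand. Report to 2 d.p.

2.47

ΔQ = 278 − 539.9 = -261.9; midpoint Q̄ = (539.9 + 278)/2 = 408.95.
ΔI = 56050 − 72720 = -16670; midpoint Ī = (72720 + 56050)/2 = 64385.
η = (ΔQ/Q̄) ÷ (ΔI/Ī) = (-261.9/408.95) ÷ (-16670/64385) = 2.47.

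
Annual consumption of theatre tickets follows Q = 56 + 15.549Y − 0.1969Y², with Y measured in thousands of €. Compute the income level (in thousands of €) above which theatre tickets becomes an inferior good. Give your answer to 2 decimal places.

dQ/dY = 15.549 − 0.3938Y.
The good is inferior where dQ/dY < 0. Setting dQ/dY = 0 gives Y = 15.549 / 0.3938 = 39.48.

39.48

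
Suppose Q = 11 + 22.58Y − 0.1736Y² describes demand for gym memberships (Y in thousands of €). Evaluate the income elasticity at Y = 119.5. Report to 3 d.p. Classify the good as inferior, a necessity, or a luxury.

At Y = 119.5: Q = 230.2586.
dQ/dY = 22.58 − 0.3472Y = -18.91040.
η = (dQ/dY)·(Y/Q) = -18.91040 × (119.5/230.2586) = -9.814.
η < 0 ⇒ inferior good.

-9.814 (inferior good)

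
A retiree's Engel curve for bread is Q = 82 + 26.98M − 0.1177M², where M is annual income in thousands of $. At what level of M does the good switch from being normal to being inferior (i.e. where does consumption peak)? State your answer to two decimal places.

114.61

dQ/dM = 26.98 − 0.2354M.
The good is inferior where dQ/dM < 0. Setting dQ/dM = 0 gives M = 26.98 / 0.2354 = 114.61.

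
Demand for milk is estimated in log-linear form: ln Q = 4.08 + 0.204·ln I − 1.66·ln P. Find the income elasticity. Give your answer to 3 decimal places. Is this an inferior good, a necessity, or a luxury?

0.204 (necessity)

In a log-linear demand, the coefficient on ln I is the income elasticity.
So η = 0.204.
0 < η < 1 ⇒ necessity.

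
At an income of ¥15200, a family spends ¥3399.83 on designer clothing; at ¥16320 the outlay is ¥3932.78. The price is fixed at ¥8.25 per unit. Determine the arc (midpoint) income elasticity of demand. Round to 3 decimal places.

2.045

With a constant price, Q₁ = 3399.83/8.25 = 412.101 and Q₂ = 3932.78/8.25 = 476.701 (equivalently, work directly with expenditure since P cancels).
Midpoint %ΔQ = (3932.78 − 3399.83)/3666.31 = 0.14536; midpoint %ΔI = (16320 − 15200)/15760 = 0.07107.
η = 0.14536 / 0.07107 = 2.045.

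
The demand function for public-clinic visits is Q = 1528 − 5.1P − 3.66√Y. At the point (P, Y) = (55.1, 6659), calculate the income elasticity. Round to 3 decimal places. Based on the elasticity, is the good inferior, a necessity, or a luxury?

At P = 55.1, Y = 6659: Q = 948.324.
Holding P constant, ∂Q/∂Y = -3.66/(2√Y) = -0.0224257.
η_Y = (∂Q/∂Y)·(Y/Q) = -0.0224257 × (6659/948.324) = -0.157.
Since η < 0, this is an inferior good.

-0.157 (inferior good)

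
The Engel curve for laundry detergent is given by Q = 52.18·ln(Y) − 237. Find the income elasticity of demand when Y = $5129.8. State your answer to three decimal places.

At Y = 5129.8: Q = 208.764.
dQ/dY = 52.18/Y = 0.0101719 at this income.
η = (dQ/dY)·(Y/Q) = 0.0101719 × (5129.8/208.764) = 0.250.

0.250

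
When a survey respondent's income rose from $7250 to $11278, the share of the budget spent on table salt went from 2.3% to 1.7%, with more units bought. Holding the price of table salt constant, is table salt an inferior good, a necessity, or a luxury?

Quantity rises but the budget share falls as income rises, so 0 < η < 1.

necessity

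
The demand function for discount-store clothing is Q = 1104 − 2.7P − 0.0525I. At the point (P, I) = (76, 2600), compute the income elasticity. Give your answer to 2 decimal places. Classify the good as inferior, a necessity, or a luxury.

At P = 76, I = 2600: Q = 762.300.
Holding P constant, ∂Q/∂I = −0.0525.
η_I = (∂Q/∂I)·(I/Q) = -0.0525 × (2600/762.300) = -0.18.
Since η < 0, this is an inferior good.

-0.18 (inferior good)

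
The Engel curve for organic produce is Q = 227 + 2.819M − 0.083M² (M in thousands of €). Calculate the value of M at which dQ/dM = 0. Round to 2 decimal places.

16.98

dQ/dM = 2.819 − 0.166M.
The good is inferior where dQ/dM < 0. Setting dQ/dM = 0 gives M = 2.819 / 0.166 = 16.98.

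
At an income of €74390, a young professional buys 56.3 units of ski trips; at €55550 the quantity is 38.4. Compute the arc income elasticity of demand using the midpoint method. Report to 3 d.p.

1.304

ΔQ = 38.4 − 56.3 = -17.9; midpoint Q̄ = (56.3 + 38.4)/2 = 47.35.
ΔI = 55550 − 74390 = -18840; midpoint Ī = (74390 + 55550)/2 = 64970.
η = (ΔQ/Q̄) ÷ (ΔI/Ī) = (-17.9/47.35) ÷ (-18840/64970) = 1.304.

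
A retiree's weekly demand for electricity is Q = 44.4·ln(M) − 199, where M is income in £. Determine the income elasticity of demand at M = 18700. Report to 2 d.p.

0.19

At M = 18700: Q = 237.731.
dQ/dM = 44.4/M = 0.00237433 at this income.
η = (dQ/dM)·(M/Q) = 0.00237433 × (18700/237.731) = 0.19.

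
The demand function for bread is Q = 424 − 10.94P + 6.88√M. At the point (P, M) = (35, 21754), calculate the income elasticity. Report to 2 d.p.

0.48

At P = 35, M = 21754: Q = 1055.848.
Holding P constant, ∂Q/∂M = 6.88/(2√M) = 0.0233232.
η_M = (∂Q/∂M)·(M/Q) = 0.0233232 × (21754/1055.848) = 0.48.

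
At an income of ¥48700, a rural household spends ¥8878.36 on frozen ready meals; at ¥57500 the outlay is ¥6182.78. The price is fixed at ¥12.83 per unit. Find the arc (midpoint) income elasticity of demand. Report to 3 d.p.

With a constant price, Q₁ = 8878.36/12.83 = 692.000 and Q₂ = 6182.78/12.83 = 481.900 (equivalently, work directly with expenditure since P cancels).
Midpoint %ΔQ = (6182.78 − 8878.36)/7530.57 = -0.35795; midpoint %ΔI = (57500 − 48700)/53100 = 0.16573.
η = -0.35795 / 0.16573 = -2.160.

-2.160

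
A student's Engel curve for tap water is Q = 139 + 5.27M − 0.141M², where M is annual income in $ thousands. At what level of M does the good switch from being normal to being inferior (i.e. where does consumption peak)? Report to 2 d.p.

dQ/dM = 5.27 − 0.282M.
The good is inferior where dQ/dM < 0. Setting dQ/dM = 0 gives M = 5.27 / 0.282 = 18.69.

18.69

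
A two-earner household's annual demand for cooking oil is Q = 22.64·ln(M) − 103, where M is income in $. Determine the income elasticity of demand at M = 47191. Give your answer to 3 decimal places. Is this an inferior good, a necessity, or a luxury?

At M = 47191: Q = 140.651.
dQ/dM = 22.64/M = 0.000479752 at this income.
η = (dQ/dM)·(M/Q) = 0.000479752 × (47191/140.651) = 0.161.
Since 0 < η < 1, the good is a necessity.

0.161 (necessity)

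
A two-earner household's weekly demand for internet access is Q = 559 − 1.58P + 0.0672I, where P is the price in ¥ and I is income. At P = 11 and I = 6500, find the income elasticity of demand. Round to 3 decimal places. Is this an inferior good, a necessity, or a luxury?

At P = 11, I = 6500: Q = 978.420.
Holding P constant, ∂Q/∂I = 0.0672.
η_I = (∂Q/∂I)·(I/Q) = 0.0672 × (6500/978.420) = 0.446.
Since 0 < η < 1, this is a necessity.

0.446 (necessity)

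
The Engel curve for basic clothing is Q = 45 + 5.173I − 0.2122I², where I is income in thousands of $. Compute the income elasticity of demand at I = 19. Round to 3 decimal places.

At I = 19: Q = 66.6828.
dQ/dI = 5.173 − 0.4244I = -2.89060.
η = (dQ/dI)·(I/Q) = -2.89060 × (19/66.6828) = -0.824.

-0.824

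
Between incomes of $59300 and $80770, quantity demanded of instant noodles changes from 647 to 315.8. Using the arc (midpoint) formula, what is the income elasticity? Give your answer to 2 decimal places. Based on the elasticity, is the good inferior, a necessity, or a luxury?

-2.24 (inferior good)

ΔQ = 315.8 − 647 = -331.2; midpoint Q̄ = (647 + 315.8)/2 = 481.4.
ΔI = 80770 − 59300 = 21470; midpoint Ī = (59300 + 80770)/2 = 70035.
η = (ΔQ/Q̄) ÷ (ΔI/Ī) = (-331.2/481.4) ÷ (21470/70035) = -2.24.
η < 0 ⇒ inferior good.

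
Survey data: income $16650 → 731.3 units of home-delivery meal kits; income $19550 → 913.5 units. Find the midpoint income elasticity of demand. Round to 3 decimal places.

ΔQ = 913.5 − 731.3 = 182.2; midpoint Q̄ = (731.3 + 913.5)/2 = 822.4.
ΔI = 19550 − 16650 = 2900; midpoint Ī = (16650 + 19550)/2 = 18100.
η = (ΔQ/Q̄) ÷ (ΔI/Ī) = (182.2/822.4) ÷ (2900/18100) = 1.383.

1.383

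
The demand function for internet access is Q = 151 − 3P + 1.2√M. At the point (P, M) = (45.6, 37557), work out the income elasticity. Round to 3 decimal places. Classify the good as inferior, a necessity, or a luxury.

0.471 (necessity)

At P = 45.6, M = 37557: Q = 246.756.
Holding P constant, ∂Q/∂M = 1.2/(2√M) = 0.00309603.
η_M = (∂Q/∂M)·(M/Q) = 0.00309603 × (37557/246.756) = 0.471.
Since 0 < η < 1, this is a necessity.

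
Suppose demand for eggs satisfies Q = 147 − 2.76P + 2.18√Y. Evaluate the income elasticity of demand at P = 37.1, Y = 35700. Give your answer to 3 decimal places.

0.451

At P = 37.1, Y = 35700: Q = 456.503.
Holding P constant, ∂Q/∂Y = 2.18/(2√Y) = 0.00576889.
η_Y = (∂Q/∂Y)·(Y/Q) = 0.00576889 × (35700/456.503) = 0.451.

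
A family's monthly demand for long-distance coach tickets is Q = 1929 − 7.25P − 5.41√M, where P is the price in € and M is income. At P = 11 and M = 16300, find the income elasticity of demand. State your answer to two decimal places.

-0.30

At P = 11, M = 16300: Q = 1158.547.
Holding P constant, ∂Q/∂M = -5.41/(2√M) = -0.0211872.
η_M = (∂Q/∂M)·(M/Q) = -0.0211872 × (16300/1158.547) = -0.30.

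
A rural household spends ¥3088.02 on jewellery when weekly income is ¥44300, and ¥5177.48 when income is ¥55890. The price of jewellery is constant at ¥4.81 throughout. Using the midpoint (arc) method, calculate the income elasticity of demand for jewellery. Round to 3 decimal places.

With a constant price, Q₁ = 3088.02/4.81 = 642.000 and Q₂ = 5177.48/4.81 = 1076.399 (equivalently, work directly with expenditure since P cancels).
Midpoint %ΔQ = (5177.48 − 3088.02)/4132.75 = 0.50559; midpoint %ΔI = (55890 − 44300)/50095 = 0.23136.
η = 0.50559 / 0.23136 = 2.185.

2.185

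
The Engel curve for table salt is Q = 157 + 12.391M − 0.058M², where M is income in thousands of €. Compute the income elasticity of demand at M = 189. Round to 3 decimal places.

-4.219

At M = 189: Q = 427.0810.
dQ/dM = 12.391 − 0.116M = -9.53300.
η = (dQ/dM)·(M/Q) = -9.53300 × (189/427.0810) = -4.219.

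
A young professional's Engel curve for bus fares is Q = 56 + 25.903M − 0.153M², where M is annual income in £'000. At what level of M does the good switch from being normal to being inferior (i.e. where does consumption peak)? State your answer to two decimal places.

dQ/dM = 25.903 − 0.306M.
The good is inferior where dQ/dM < 0. Setting dQ/dM = 0 gives M = 25.903 / 0.306 = 84.65.

84.65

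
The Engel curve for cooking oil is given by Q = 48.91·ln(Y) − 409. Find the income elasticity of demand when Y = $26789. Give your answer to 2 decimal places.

0.55

At Y = 26789: Q = 89.674.
dQ/dY = 48.91/Y = 0.00182575 at this income.
η = (dQ/dY)·(Y/Q) = 0.00182575 × (26789/89.674) = 0.55.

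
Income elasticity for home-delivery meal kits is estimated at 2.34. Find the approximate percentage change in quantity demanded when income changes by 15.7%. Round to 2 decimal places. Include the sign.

%ΔQ ≈ η × %ΔI = 2.34 × 15.7% = 36.74%.

36.74%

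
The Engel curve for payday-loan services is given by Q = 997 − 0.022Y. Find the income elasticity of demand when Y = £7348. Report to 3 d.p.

-0.194

At Y = 7348: Q = 835.344.
dQ/dY = −0.022.
η = (dQ/dY)·(Y/Q) = -0.022 × (7348/835.344) = -0.194.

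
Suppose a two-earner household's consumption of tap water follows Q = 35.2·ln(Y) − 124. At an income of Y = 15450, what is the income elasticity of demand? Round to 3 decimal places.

At Y = 15450: Q = 215.517.
dQ/dY = 35.2/Y = 0.00227832 at this income.
η = (dQ/dY)·(Y/Q) = 0.00227832 × (15450/215.517) = 0.163.

0.163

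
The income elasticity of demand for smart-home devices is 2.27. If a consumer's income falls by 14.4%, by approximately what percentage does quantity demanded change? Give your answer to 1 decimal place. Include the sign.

%ΔQ ≈ η × %ΔI = 2.27 × (-14.4%) = -32.7%.

-32.7%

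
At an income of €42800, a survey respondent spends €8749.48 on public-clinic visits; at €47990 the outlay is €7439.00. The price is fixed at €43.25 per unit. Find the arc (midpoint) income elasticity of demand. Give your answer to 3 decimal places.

-1.416

With a constant price, Q₁ = 8749.48/43.25 = 202.300 and Q₂ = 7439.00/43.25 = 172.000 (equivalently, work directly with expenditure since P cancels).
Midpoint %ΔQ = (7439.00 − 8749.48)/8094.24 = -0.16190; midpoint %ΔI = (47990 − 42800)/45395 = 0.11433.
η = -0.16190 / 0.11433 = -1.416.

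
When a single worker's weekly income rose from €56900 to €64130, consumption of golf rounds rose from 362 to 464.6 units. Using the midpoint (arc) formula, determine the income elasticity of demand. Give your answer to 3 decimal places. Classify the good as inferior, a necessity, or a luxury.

ΔQ = 464.6 − 362 = 102.6; midpoint Q̄ = (362 + 464.6)/2 = 413.3.
ΔI = 64130 − 56900 = 7230; midpoint Ī = (56900 + 64130)/2 = 60515.
η = (ΔQ/Q̄) ÷ (ΔI/Ī) = (102.6/413.3) ÷ (7230/60515) = 2.078.
η > 1 ⇒ luxury.

2.078 (luxury)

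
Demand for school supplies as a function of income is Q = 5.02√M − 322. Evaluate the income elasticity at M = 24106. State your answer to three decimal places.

At M = 24106: Q = 457.411.
dQ/dM = 5.02/(2√M) = 0.0161663 at this income.
η = (dQ/dM)·(M/Q) = 0.0161663 × (24106/457.411) = 0.852.

0.852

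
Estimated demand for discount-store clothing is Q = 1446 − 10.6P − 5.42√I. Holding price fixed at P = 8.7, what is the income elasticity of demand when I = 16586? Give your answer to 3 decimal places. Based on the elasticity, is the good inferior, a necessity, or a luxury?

-0.532 (inferior good)

At P = 8.7, I = 16586: Q = 655.756.
Holding P constant, ∂Q/∂I = -5.42/(2√I) = -0.0210426.
η_I = (∂Q/∂I)·(I/Q) = -0.0210426 × (16586/655.756) = -0.532.
Since η < 0, this is an inferior good.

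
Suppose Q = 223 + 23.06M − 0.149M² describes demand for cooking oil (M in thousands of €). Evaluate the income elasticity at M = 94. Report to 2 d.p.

-0.43

At M = 94: Q = 1074.0760.
dQ/dM = 23.06 − 0.298M = -4.95200.
η = (dQ/dM)·(M/Q) = -4.95200 × (94/1074.0760) = -0.43.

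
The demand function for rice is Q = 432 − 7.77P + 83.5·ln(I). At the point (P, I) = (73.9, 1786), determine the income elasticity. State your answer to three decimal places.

0.173

At P = 73.9, I = 1786: Q = 483.023.
Holding P constant, ∂Q/∂I = 83.5/I = 0.0467525.
η_I = (∂Q/∂I)·(I/Q) = 0.0467525 × (1786/483.023) = 0.173.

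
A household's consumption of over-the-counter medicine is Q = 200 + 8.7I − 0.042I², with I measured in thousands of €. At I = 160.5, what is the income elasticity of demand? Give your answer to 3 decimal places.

At I = 160.5: Q = 514.4195.
dQ/dI = 8.7 − 0.084I = -4.78200.
η = (dQ/dI)·(I/Q) = -4.78200 × (160.5/514.4195) = -1.492.

-1.492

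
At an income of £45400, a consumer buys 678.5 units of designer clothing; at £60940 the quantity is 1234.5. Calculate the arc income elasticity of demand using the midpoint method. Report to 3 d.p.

1.989

ΔQ = 1234.5 − 678.5 = 556; midpoint Q̄ = (678.5 + 1234.5)/2 = 956.5.
ΔI = 60940 − 45400 = 15540; midpoint Ī = (45400 + 60940)/2 = 53170.
η = (ΔQ/Q̄) ÷ (ΔI/Ī) = (556/956.5) ÷ (15540/53170) = 1.989.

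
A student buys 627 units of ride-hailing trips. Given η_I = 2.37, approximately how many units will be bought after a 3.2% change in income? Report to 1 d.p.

674.6

%ΔQ ≈ η × %ΔI = 2.37 × 3.2% = 7.584%.
New Q ≈ 627 × (1 + 0.07584) = 674.6.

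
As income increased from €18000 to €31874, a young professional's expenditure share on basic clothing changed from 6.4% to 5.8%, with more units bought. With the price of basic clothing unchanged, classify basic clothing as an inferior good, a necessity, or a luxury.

Quantity rises but the budget share falls as income rises, so 0 < η < 1.

necessity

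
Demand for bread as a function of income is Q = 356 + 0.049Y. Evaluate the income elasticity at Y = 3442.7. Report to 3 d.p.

0.322

At Y = 3442.7: Q = 524.692.
dQ/dY = 0.049.
η = (dQ/dY)·(Y/Q) = 0.049 × (3442.7/524.692) = 0.322.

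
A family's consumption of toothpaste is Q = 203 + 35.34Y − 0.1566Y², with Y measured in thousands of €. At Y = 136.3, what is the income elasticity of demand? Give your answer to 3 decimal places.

-0.475

At Y = 136.3: Q = 2110.5757.
dQ/dY = 35.34 − 0.3132Y = -7.34916.
η = (dQ/dY)·(Y/Q) = -7.34916 × (136.3/2110.5757) = -0.475.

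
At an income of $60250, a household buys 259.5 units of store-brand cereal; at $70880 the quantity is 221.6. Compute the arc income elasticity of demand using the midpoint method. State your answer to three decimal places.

ΔQ = 221.6 − 259.5 = -37.9; midpoint Q̄ = (259.5 + 221.6)/2 = 240.55.
ΔI = 70880 − 60250 = 10630; midpoint Ī = (60250 + 70880)/2 = 65565.
η = (ΔQ/Q̄) ÷ (ΔI/Ī) = (-37.9/240.55) ÷ (10630/65565) = -0.972.

-0.972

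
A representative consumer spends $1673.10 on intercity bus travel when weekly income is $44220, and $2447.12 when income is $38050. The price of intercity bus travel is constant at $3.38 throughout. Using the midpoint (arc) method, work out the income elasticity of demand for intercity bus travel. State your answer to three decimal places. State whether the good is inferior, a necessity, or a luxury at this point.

With a constant price, Q₁ = 1673.10/3.38 = 495.000 and Q₂ = 2447.12/3.38 = 724.000 (equivalently, work directly with expenditure since P cancels).
Midpoint %ΔQ = (2447.12 − 1673.10)/2060.11 = 0.37572; midpoint %ΔI = (38050 − 44220)/41135 = -0.14999.
η = 0.37572 / -0.14999 = -2.505.
η < 0 ⇒ inferior good.

-2.505 (inferior good)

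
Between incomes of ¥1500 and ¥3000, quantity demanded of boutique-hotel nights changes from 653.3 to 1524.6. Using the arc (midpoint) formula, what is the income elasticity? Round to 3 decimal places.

1.200

ΔQ = 1524.6 − 653.3 = 871.3; midpoint Q̄ = (653.3 + 1524.6)/2 = 1088.95.
ΔI = 3000 − 1500 = 1500; midpoint Ī = (1500 + 3000)/2 = 2250.
η = (ΔQ/Q̄) ÷ (ΔI/Ī) = (871.3/1088.95) ÷ (1500/2250) = 1.200.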